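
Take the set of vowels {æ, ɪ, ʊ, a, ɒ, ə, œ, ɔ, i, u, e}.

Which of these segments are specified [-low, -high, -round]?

Checking each segment against [-low], [-high], [-round]: /ə/ (mid central vowel (schwa)), /e/ (mid front unrounded tense vowel) satisfy every feature; every other segment in the inventory fails at least one.

ə, e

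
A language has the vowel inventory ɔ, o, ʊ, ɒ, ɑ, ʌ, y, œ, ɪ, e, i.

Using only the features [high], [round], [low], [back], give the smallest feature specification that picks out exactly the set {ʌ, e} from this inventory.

The class [−high], [−low], [−round] has exactly /ʌ, e/ as its extension in this inventory. No smaller conjunction from the listed features achieves this: [−low, −round] alone would also admit /ɪ, i/; [−high, −round] alone would also admit /ɑ/; [−high, −low] alone would also admit /ɔ, o, œ/; and checking the remaining two-feature bundles turns up none with this extension.

[−high, −low, −round]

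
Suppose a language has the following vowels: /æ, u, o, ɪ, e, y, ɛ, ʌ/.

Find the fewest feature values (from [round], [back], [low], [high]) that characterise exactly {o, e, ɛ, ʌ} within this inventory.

Every target segment is [−high], [−low]; each remaining inventory member fails at least one of these. Each conjunct is needed — [−low] alone would also admit /u, ɪ, y/; [−high] alone would also admit /æ/ — and no other single listed feature has exactly this extension, so two is the minimum.

[−high, −low]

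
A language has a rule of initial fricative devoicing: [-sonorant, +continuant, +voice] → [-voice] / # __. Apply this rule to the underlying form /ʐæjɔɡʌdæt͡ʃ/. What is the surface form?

/ʐ/ satisfies [-sonorant, +continuant, +voice] and sits in # __. The [-voice] counterpart of the voiced retroflex fricative is /ʂ/. Other segments in /ʐæjɔɡʌdæt͡ʃ/ either fail the structural description or are not in the environment, so the surface form is [ʂæjɔɡʌdæt͡ʃ].

[ʂæjɔɡʌdæt͡ʃ]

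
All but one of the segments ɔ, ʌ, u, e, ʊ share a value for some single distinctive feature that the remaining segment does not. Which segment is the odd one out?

e

The remaining segments after removing /e/ share [+back]; /e/ (mid front unrounded tense vowel) is [−back]. For every other candidate removal, the leftover set fails to share any single feature value that the removed segment lacks.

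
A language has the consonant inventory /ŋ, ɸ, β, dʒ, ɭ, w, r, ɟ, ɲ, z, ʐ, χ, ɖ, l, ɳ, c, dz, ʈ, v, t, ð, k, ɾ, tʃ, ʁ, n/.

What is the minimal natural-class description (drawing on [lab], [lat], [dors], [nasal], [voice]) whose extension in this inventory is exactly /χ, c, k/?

The class [−voice], [+dorsal] has exactly /χ, c, k/ as its extension in this inventory. No smaller conjunction from the listed features achieves this: [+dorsal] alone would also admit /ŋ, w, ɟ, ɲ, …/; [−voice] alone would also admit /ɸ, ʈ, t, tʃ/; and checking the remaining single features turns up none with this extension.

[−voice, +dors]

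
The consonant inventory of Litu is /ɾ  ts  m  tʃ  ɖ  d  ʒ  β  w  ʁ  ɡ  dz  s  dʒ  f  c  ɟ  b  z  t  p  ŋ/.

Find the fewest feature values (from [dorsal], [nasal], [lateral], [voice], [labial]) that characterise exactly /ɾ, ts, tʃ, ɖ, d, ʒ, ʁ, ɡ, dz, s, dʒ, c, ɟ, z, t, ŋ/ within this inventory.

/ɾ, ts, tʃ, ɖ, d, ʒ, ʁ, ɡ, dz, s, dʒ, c, ɟ, z, t, ŋ/ are exactly the [−labial] segments in the inventory, so a single feature suffices.

[−labial]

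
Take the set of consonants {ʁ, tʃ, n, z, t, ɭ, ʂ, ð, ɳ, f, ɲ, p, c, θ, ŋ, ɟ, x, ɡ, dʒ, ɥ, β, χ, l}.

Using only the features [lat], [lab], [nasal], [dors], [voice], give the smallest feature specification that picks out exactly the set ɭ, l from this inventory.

/ɭ, l/ are exactly the [+lateral] segments in the inventory, so a single feature suffices.

[+lat]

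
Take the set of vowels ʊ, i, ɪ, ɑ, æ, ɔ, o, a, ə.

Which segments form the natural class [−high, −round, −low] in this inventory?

Checking each segment against [−high], [−round], [−low]: /ə/ (mid central vowel (schwa)) satisfies every feature; every other segment in the inventory fails at least one.

ə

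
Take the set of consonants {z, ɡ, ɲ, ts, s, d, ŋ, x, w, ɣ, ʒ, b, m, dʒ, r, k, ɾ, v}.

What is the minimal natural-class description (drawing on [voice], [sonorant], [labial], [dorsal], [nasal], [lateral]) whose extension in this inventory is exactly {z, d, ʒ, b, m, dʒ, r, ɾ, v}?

[+voice, −dorsal]

The class [+voice], [−dorsal] has exactly /z, d, ʒ, b, m, dʒ, r, ɾ, v/ as its extension in this inventory. No smaller conjunction from the listed features achieves this: [−dorsal] alone would also admit /ts, s/; [+voice] alone would also admit /ɡ, ɲ, ŋ, w, …/; and checking the remaining single features turns up none with this extension.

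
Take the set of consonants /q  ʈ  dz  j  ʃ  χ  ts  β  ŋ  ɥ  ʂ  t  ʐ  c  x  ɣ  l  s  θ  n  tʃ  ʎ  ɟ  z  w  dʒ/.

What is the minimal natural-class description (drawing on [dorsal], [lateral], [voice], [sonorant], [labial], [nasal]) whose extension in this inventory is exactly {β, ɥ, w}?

[+labial]

Every target segment is [+labial] and no other inventory member is, so one feature is enough.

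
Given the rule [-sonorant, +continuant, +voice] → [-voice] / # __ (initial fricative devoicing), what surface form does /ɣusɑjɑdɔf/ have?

Only the initial segment /ɣ/ is both word-initial and matches the structural description. It is a voiced velar fricative, so [-sonorant, +continuant, +voice] holds; changing it to [-voice] with all other features held fixed yields /x/ (voiceless velar fricative). No other segment meets both the structural description and the environment, so the output is [xusɑjɑdɔf].

[xusɑjɑdɔf]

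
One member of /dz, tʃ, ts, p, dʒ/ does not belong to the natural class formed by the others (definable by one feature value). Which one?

The remaining segments after removing /p/ share [+delayed release]; /p/ (voiceless bilabial stop) is [−delayed release]. For every other candidate removal, the leftover set fails to share any single feature value that the removed segment lacks.

p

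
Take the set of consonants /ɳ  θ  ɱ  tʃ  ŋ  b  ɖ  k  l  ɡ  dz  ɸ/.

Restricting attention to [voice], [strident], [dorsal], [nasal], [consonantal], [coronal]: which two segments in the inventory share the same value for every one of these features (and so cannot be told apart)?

l, ɖ

Both /l/ and /ɖ/ are [+voice], [−strident], [−dorsal], [−nasal], [+consonantal], [+coronal]. Since the list omits [sonorant], [lateral] and [anterior] — which do distinguish the alveolar lateral approximant from the voiced retroflex stop — this pair collapses; all other pairs remain distinct.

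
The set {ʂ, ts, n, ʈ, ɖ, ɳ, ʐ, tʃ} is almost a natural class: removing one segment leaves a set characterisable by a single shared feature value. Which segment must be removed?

tʃ

The remaining segments after removing /tʃ/ share [-distributed]; /tʃ/ (voiceless postalveolar affricate) is [+distributed]. For every other candidate removal, the leftover set fails to share any single feature value that the removed segment lacks.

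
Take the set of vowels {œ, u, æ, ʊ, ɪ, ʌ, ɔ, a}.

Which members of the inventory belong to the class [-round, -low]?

ɪ, ʌ

Checking each segment against [-round], [-low]: /ɪ/ (high front unrounded lax vowel), /ʌ/ (mid back unrounded lax vowel) satisfy every feature; every other segment in the inventory fails at least one.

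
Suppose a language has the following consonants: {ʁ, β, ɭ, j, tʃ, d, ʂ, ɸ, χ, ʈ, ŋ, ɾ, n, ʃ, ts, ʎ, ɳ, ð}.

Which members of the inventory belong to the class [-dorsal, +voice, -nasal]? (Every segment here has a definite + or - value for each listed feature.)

Checking each segment against [-dorsal], [+voice], [-nasal]: /β/ (voiced bilabial fricative), /ɭ/ (retroflex lateral approximant), /d/ (voiced alveolar stop), /ɾ/ (alveolar tap), /ð/ (voiced dental fricative) satisfy every feature; every other segment in the inventory fails at least one.

β, ɭ, d, ɾ, ð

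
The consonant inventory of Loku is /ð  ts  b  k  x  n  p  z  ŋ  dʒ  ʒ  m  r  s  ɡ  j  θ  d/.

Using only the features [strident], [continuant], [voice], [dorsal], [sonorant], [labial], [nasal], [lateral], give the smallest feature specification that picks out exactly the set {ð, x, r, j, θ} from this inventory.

The class [+continuant], [−strident] has exactly /ð, x, r, j, θ/ as its extension in this inventory. No smaller conjunction from the listed features achieves this: [−strident] alone would also admit /b, k, n, p, …/; [+continuant] alone would also admit /z, ʒ, s/; and checking the remaining single features turns up none with this extension.

[+continuant, −strident]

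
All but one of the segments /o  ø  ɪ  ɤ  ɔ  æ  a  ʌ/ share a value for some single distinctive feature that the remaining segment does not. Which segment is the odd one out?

The remaining segments after removing /ɪ/ share [−high]; /ɪ/ (high front unrounded lax vowel) is [+high]. For every other candidate removal, the leftover set fails to share any single feature value that the removed segment lacks.

ɪ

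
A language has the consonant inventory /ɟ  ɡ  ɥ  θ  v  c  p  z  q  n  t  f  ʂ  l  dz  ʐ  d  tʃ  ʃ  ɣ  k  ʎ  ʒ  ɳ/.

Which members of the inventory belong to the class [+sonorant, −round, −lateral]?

Eliminate segments failing any feature: /ɟ, ɡ, θ, v, c, p, z, q, t, f, ʂ, dz, ʐ, d, tʃ, ʃ, ɣ, k, ʒ/ are [−sonorant]; /ɥ/ is [+round]; /l, ʎ/ are [+lateral]. The remaining /n, ɳ/ satisfy [+sonorant], [−round], [−lateral].

n, ɳ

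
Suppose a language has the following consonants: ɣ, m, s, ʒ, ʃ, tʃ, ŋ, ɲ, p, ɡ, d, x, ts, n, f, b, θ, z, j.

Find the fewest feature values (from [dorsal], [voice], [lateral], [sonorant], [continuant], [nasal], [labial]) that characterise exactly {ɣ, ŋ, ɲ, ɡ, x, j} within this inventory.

[+dorsal]

The target set is precisely the extension of [+dorsal] in this inventory.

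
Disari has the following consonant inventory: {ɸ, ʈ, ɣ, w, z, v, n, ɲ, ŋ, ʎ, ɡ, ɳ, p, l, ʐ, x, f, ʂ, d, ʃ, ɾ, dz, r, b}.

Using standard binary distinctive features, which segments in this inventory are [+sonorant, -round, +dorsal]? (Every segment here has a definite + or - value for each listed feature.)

The [+sonorant] segments are /w, n, ɲ, ŋ, ʎ, ɳ, l, ɾ, r/.
Among these, [-round] gives /n, ɲ, ŋ, ʎ, ɳ, l, ɾ, r/.
Of those, [+dorsal] leaves /ɲ, ŋ, ʎ/.

ɲ, ŋ, ʎ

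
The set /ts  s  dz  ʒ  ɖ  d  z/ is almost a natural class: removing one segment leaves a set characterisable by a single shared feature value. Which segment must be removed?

ʒ

/z, ɖ, d, ts, dz, s/ are all [−distributed], but /ʒ/ (voiced postalveolar fricative) is [+distributed]. No other single segment can be removed to leave a set sharing one feature value that the removed segment lacks, so /ʒ/ is the odd one out.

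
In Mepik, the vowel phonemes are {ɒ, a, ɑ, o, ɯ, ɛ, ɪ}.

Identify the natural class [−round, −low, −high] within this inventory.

Checking each segment against [−round], [−low], [−high]: /ɛ/ (mid front unrounded lax vowel) satisfies every feature; every other segment in the inventory fails at least one.

ɛ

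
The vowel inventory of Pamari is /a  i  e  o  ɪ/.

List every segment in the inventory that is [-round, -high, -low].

Among the inventory, the [-round] segments are /a, i, e, ɪ/.
Intersecting with [-high] gives /a, e/.
Then [-low] leaves /e/.

e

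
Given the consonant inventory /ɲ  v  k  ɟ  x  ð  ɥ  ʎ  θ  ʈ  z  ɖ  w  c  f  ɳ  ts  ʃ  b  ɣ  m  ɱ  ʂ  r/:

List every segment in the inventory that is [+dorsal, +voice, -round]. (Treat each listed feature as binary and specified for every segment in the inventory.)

ɲ, ɟ, ʎ, ɣ

Checking each segment against [+dorsal], [+voice], [-round]: /ɲ/ (palatal nasal), /ɟ/ (voiced palatal stop), /ʎ/ (palatal lateral approximant), /ɣ/ (voiced velar fricative) satisfy every feature; every other segment in the inventory fails at least one.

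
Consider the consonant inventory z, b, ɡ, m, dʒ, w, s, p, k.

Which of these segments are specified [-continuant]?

The [-continuant] segments here are /b, ɡ, m, dʒ, p, k/; the remaining /z, w, s/ are [+continuant].

b, ɡ, m, dʒ, p, k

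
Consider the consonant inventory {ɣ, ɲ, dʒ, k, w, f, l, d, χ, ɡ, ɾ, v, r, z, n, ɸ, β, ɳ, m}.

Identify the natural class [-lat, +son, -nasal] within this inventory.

w, ɾ, r

The [-lateral] segments are /ɣ, ɲ, dʒ, k, w, f, d, χ, ɡ, ɾ, v, r, z, n, ɸ, β, ɳ, m/.
Then [+sonorant] gives /ɲ, w, ɾ, r, n, ɳ, m/.
Among these, [-nasal] leaves /w, ɾ, r/.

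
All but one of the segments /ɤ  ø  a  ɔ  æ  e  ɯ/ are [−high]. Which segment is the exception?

Every segment except /ɯ/ is [−high]. /ɯ/ (high back unrounded vowel) is [+high], so it is the exception.

ɯ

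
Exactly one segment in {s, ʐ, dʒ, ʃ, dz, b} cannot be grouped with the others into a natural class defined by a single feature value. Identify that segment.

[strident] (equivalently [labial], [coronal]) groups all but one: /dz, ʐ, dʒ, s, ʃ/ share [+strident] while /b/ (voiced bilabial stop) alone is [−strident]. Removing any other segment would not leave a single-feature class that excludes it.

b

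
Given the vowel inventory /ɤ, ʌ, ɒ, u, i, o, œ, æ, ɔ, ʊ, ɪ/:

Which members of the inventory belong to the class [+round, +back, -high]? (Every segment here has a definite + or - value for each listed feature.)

ɒ, o, ɔ

Eliminate segments failing any feature: /ɤ, ʌ, i, æ, ɪ/ are [-round]; /u, ʊ/ are [+high]; /œ/ is [-back]. The remaining /ɒ, o, ɔ/ satisfy [+round], [+back], [-high].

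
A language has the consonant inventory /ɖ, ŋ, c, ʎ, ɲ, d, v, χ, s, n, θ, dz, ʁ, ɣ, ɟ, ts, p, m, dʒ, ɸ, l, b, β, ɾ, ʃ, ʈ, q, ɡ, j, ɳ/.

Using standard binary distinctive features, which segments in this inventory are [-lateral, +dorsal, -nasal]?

c, χ, ʁ, ɣ, ɟ, q, ɡ, j

Eliminate segments failing any feature: /ɖ, d, v, s, n, θ, dz, ts, p, m, dʒ, ɸ, b, β, ɾ, ʃ, ʈ, ɳ/ are [-dorsal]; /ŋ, ɲ/ are [+nasal]; /ʎ, l/ are [+lateral]. The remaining /c, χ, ʁ, ɣ, ɟ, q, ɡ, j/ satisfy [-lateral], [+dorsal], [-nasal].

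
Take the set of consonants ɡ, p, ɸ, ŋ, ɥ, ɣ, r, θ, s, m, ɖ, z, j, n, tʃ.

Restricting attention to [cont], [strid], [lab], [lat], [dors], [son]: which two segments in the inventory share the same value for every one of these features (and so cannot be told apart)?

/z/ (voiced alveolar fricative) and /s/ (voiceless alveolar fricative) are both [+continuant], [+strident], [−labial], [−lateral], [−dorsal], [−sonorant], so none of the listed features separates them. (They do differ in [voice], which is not among the given features.) Every other pair in the inventory differs on at least one listed feature.

z, s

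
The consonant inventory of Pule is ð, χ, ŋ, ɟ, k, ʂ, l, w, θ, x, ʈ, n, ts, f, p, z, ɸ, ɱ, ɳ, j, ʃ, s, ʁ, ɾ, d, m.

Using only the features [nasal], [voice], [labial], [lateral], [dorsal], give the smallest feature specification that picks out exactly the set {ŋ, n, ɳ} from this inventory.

Every target segment is [+nasal], [−labial]; each remaining inventory member fails at least one of these. Each conjunct is needed — [−labial] alone would also admit /ð, χ, ɟ, k, …/; [+nasal] alone would also admit /ɱ, m/ — and no other single listed feature has exactly this extension, so two is the minimum.

[+nasal, −labial]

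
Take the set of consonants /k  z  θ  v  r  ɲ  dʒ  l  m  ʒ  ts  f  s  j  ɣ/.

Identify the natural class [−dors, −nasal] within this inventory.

z, θ, v, r, dʒ, l, ʒ, ts, f, s

Checking each segment against [−dorsal], [−nasal]: /z/ (voiced alveolar fricative), /θ/ (voiceless dental fricative), /v/ (voiced labiodental fricative), /r/ (alveolar trill), /dʒ/ (voiced postalveolar affricate), /l/ (alveolar lateral approximant), among others, satisfy every feature; every other segment in the inventory fails at least one.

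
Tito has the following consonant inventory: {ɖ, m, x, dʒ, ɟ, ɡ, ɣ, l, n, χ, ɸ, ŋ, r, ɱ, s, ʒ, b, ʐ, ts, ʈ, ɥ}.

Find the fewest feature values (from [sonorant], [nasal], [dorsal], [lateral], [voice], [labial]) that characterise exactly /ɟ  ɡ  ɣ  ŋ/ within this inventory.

/ɟ, ɡ, ɣ, ŋ/ are all [+voice], [−labial], [+dorsal], and no other segment in the inventory matches all three values. Dropping any one of them over-generates: [−labial, +dorsal] alone would also admit /x, χ/; [+voice, +dorsal] alone would also admit /ɥ/; [+voice, −labial] alone would also admit /ɖ, dʒ, l, n, …/. No other combination of two listed features picks out exactly this set either, so fewer than three features will not do.

[+voice, −labial, +dorsal]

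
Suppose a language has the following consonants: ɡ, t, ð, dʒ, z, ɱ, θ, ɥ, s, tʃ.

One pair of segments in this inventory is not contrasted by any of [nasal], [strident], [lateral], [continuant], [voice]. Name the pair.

On the given features, /ɥ/ and /ð/ have an identical profile: [-nasal], [-strident], [-lateral], [+continuant], [+voice]. No other two segments in the inventory coincide on all 5 features. (They do differ in [sonorant], [labial], [round] and [dorsal], which are not among the given features.)

ɥ, ð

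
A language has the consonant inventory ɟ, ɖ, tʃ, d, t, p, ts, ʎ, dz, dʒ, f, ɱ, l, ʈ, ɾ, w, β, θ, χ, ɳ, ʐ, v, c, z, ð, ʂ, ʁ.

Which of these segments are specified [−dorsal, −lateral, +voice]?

ɖ, d, dz, dʒ, ɱ, ɾ, β, ɳ, ʐ, v, z, ð

The [−dorsal] segments are /ɖ, tʃ, d, t, p, ts, dz, dʒ, f, ɱ, l, ʈ, ɾ, β, θ, ɳ, ʐ, v, z, ð, ʂ/.
Among these, [−lateral] gives /ɖ, tʃ, d, t, p, ts, dz, dʒ, f, ɱ, ʈ, ɾ, β, θ, ɳ, ʐ, v, z, ð, ʂ/.
Among these, [+voice] leaves /ɖ, d, dz, dʒ, ɱ, ɾ, β, ɳ, ʐ, v, z, ð/.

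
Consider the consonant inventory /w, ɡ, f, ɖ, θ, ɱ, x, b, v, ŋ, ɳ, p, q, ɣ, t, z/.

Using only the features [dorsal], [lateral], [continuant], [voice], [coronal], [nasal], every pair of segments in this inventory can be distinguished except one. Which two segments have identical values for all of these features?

On the given features, /ɣ/ and /w/ have an identical profile: [+dorsal], [-lateral], [+continuant], [+voice], [-coronal], [-nasal]. No other two segments in the inventory coincide on all 6 features. (They do differ in [sonorant], [labial] and [round], which are not among the given features.)

ɣ, w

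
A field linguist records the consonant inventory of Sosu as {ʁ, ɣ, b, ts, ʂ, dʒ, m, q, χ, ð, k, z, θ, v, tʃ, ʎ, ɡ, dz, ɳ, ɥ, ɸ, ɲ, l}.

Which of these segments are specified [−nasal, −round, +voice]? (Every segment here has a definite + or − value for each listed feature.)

First, the [−nasal] segments are /ʁ, ɣ, b, ts, ʂ, dʒ, q, χ, ð, k, z, θ, v, tʃ, ʎ, ɡ, dz, ɥ, ɸ, l/.
Within that set, [−round] gives /ʁ, ɣ, b, ts, ʂ, dʒ, q, χ, ð, k, z, θ, v, tʃ, ʎ, ɡ, dz, ɸ, l/.
Among these, [+voice] leaves /ʁ, ɣ, b, dʒ, ð, z, v, ʎ, ɡ, dz, l/.

ʁ, ɣ, b, dʒ, ð, z, v, ʎ, ɡ, dz, l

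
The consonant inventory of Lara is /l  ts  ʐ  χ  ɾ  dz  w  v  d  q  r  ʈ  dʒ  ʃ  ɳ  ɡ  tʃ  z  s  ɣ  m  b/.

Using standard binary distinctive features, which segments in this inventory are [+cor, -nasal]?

l, ts, ʐ, ɾ, dz, d, r, ʈ, dʒ, ʃ, tʃ, z, s

Checking each segment against [+coronal], [-nasal]: /l/ (alveolar lateral approximant), /ts/ (voiceless alveolar affricate), /ʐ/ (voiced retroflex fricative), /ɾ/ (alveolar tap), /dz/ (voiced alveolar affricate), /d/ (voiced alveolar stop), among others, satisfy every feature; every other segment in the inventory fails at least one.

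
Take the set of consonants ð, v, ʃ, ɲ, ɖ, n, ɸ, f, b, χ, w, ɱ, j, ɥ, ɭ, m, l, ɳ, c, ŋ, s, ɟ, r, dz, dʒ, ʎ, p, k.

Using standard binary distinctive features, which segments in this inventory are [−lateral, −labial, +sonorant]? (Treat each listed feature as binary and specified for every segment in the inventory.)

The [−lateral] segments are /ð, v, ʃ, ɲ, ɖ, n, ɸ, f, b, χ, w, ɱ, j, ɥ, m, ɳ, c, ŋ, s, ɟ, r, dz, dʒ, p, k/.
Among these, [−labial] gives /ð, ʃ, ɲ, ɖ, n, χ, j, ɳ, c, ŋ, s, ɟ, r, dz, dʒ, k/.
Among these, [+sonorant] leaves /ɲ, n, j, ɳ, ŋ, r/.

ɲ, n, j, ɳ, ŋ, r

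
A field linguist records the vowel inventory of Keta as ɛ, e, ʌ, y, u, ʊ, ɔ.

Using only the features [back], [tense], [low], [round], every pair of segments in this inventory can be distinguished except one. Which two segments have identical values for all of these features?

On the given features, /ʊ/ and /ɔ/ have an identical profile: [+back], [−tense], [−low], [+round]. No other two segments in the inventory coincide on all 4 features. (They do differ in [high], which is not among the given features.)

ʊ, ɔ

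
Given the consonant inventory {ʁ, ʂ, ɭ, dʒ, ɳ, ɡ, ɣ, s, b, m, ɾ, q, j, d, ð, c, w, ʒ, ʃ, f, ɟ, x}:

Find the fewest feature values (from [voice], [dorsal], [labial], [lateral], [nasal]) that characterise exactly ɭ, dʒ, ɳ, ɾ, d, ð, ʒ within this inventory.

/ɭ, dʒ, ɳ, ɾ, d, ð, ʒ/ are all [+voice], [−labial], [−dorsal], and no other segment in the inventory matches all three values. Dropping any one of them over-generates: [−labial, −dorsal] alone would also admit /ʂ, s, ʃ/; [+voice, −dorsal] alone would also admit /b, m/; [+voice, −labial] alone would also admit /ʁ, ɡ, ɣ, j, …/. No other combination of two listed features picks out exactly this set either, so fewer than three features will not do.

[+voice, −labial, −dorsal]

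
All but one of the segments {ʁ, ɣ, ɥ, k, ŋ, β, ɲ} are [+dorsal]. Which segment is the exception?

/β/ is the voiced bilabial fricative, which is [−dorsal]; the rest — /ŋ, ɥ, k, ʁ, ɣ, ɲ/ — are [+dorsal].

β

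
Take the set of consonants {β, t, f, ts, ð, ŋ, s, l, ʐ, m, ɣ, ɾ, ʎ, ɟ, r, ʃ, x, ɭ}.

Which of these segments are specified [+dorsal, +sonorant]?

Checking each segment against [+dorsal], [+sonorant]: /ŋ/ (velar nasal), /ʎ/ (palatal lateral approximant) satisfy every feature; every other segment in the inventory fails at least one.

ŋ, ʎ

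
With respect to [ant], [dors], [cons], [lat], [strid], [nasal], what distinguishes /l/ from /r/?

[lateral]

The two segments share [+anterior], [−dorsal], [+consonantal], [−strident], [−nasal]. The only feature from the list on which they differ: /l/ is [+lateral] while /r/ is [−lateral].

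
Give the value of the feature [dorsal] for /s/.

As the voiceless alveolar fricative, /s/ is [−dorsal].

[−dorsal]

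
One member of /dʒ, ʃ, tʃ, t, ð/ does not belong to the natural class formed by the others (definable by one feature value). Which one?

t

[distributed] groups all but one: /tʃ, ð, dʒ, ʃ/ share [+distributed] while /t/ (voiceless alveolar stop) alone is [−distributed]. Removing any other segment would not leave a single-feature class that excludes it.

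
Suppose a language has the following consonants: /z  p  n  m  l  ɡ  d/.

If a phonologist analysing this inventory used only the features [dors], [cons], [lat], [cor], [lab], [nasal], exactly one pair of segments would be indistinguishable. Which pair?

On the given features, /z/ and /d/ have an identical profile: [−dorsal], [+consonantal], [−lateral], [+coronal], [−labial], [−nasal]. No other two segments in the inventory coincide on all 6 features. (They do differ in [continuant] and [strident], which are not among the given features.)

z, d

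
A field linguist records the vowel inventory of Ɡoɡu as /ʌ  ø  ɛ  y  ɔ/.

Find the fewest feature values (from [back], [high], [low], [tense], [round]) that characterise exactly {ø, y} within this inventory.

The target set is precisely the extension of [+tense] in this inventory.

[+tense]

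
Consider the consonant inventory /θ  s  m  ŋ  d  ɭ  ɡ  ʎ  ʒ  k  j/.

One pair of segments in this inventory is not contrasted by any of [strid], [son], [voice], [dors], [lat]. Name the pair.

/ŋ/ (velar nasal) and /j/ (palatal glide) are both [-strident], [+sonorant], [+voice], [+dorsal], [-lateral], so none of the listed features separates them. (They do differ in [nasal], [continuant] and [back], which are not among the given features.) Every other pair in the inventory differs on at least one listed feature.

ŋ, j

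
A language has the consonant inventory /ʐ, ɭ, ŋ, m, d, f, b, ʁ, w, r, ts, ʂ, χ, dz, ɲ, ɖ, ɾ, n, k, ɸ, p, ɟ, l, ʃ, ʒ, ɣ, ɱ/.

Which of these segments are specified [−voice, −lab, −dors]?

ts, ʂ, ʃ

Eliminate segments failing any feature: /ʐ, ɭ, ŋ, m, d, b, ʁ, w, r, dz, ɲ, ɖ, ɾ, n, ɟ, l, ʒ, ɣ, ɱ/ are [+voice]; /f, ɸ, p/ are [+labial]; /χ, k/ are [+dorsal]. The remaining /ts, ʂ, ʃ/ satisfy [−voice], [−labial], [−dorsal].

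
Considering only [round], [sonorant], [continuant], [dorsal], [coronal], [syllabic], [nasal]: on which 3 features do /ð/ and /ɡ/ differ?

/ð/ is the voiced dental fricative and /ɡ/ is the voiced velar stop. Both are [-round], [-sonorant], [-syllabic], [-nasal]. /ð/ is [+continuant] while /ɡ/ is [-continuant]; /ð/ is [+coronal] while /ɡ/ is [-coronal]; /ð/ is [-dorsal] while /ɡ/ is [+dorsal], so the distinguishing features are [continuant], [coronal], [dorsal].

[continuant], [coronal], [dorsal]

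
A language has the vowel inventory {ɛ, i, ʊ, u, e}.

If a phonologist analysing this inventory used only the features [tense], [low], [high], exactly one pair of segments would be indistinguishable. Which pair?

Both /i/ and /u/ are [+tense], [−low], [+high]. Since the list omits [labial], [round] and [back] — which do distinguish the high front unrounded tense vowel from the high back rounded tense vowel — this pair collapses; all other pairs remain distinct.

i, u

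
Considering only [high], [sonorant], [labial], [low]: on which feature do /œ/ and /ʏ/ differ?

[high]

The two segments share [+sonorant], [+labial], [-low]. The only feature from the list on which they differ: /œ/ is [-high] while /ʏ/ is [+high].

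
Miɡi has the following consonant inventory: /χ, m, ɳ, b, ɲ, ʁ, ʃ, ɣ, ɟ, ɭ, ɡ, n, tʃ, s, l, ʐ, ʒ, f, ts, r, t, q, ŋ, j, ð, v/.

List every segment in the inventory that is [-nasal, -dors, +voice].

Checking each segment against [-nasal], [-dorsal], [+voice]: /b/ (voiced bilabial stop), /ɭ/ (retroflex lateral approximant), /l/ (alveolar lateral approximant), /ʐ/ (voiced retroflex fricative), /ʒ/ (voiced postalveolar fricative), /r/ (alveolar trill), among others, satisfy every feature; every other segment in the inventory fails at least one.

b, ɭ, l, ʐ, ʒ, r, ð, v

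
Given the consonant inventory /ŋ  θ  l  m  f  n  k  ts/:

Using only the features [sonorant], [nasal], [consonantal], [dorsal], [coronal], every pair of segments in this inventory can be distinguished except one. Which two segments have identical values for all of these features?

Both /ts/ and /θ/ are [-sonorant], [-nasal], [+consonantal], [-dorsal], [+coronal]. Since the list omits [continuant], [strident] and [distributed] — which do distinguish the voiceless alveolar affricate from the voiceless dental fricative — this pair collapses; all other pairs remain distinct.

ts, θ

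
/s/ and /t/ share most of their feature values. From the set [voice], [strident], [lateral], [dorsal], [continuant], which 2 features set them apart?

[continuant], [strident]

/s/ (voiceless alveolar fricative) and /t/ (voiceless alveolar stop) agree on [−voice], [−lateral], [−dorsal]. They differ on [continuant] (/s/ [+], /t/ [−]), [strident] (/s/ [+], /t/ [−]).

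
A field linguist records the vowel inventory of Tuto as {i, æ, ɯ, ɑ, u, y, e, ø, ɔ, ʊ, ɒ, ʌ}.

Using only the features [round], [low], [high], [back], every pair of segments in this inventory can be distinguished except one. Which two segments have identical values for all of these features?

ʊ, u

/ʊ/ (high back rounded lax vowel) and /u/ (high back rounded tense vowel) are both [+round], [-low], [+high], [+back], so none of the listed features separates them. (They do differ in [tense], which is not among the given features.) Every other pair in the inventory differs on at least one listed feature.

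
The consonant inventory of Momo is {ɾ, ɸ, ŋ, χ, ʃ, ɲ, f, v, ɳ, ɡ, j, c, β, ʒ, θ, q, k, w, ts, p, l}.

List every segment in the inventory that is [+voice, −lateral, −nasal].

ɾ, v, ɡ, j, β, ʒ, w

Eliminate segments failing any feature: /ɸ, χ, ʃ, f, c, θ, q, k, ts, p/ are [−voice]; /ŋ, ɲ, ɳ/ are [+nasal]; /l/ is [+lateral]. The remaining /ɾ, v, ɡ, j, β, ʒ, w/ satisfy [+voice], [−lateral], [−nasal].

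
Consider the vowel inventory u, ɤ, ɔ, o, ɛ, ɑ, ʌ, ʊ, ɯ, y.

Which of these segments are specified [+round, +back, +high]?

Checking each segment against [+round], [+back], [+high]: /u/ (high back rounded tense vowel), /ʊ/ (high back rounded lax vowel) satisfy every feature; every other segment in the inventory fails at least one.

u, ʊ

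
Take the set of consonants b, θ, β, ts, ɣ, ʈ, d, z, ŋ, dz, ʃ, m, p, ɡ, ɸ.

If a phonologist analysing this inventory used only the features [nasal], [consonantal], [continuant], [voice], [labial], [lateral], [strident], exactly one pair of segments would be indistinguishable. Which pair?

Both /d/ and /ɡ/ are [−nasal], [+consonantal], [−continuant], [+voice], [−labial], [−lateral], [−strident]. Since the list omits [coronal] and [dorsal] — which do distinguish the voiced alveolar stop from the voiced velar stop — this pair collapses; all other pairs remain distinct.

d, ɡ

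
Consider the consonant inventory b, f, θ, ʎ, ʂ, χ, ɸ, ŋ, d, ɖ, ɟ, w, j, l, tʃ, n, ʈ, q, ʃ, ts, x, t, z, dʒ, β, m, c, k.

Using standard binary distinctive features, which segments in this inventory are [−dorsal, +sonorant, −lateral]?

Eliminate segments failing any feature: /b, f, θ, ʂ, ɸ, d, ɖ, tʃ, ʈ, ʃ, ts, t, z, dʒ, β/ are [−sonorant]; /ʎ, χ, ŋ, ɟ, w, j, q, x, c, k/ are [+dorsal]; /l/ is [+lateral]. The remaining /n, m/ satisfy [−dorsal], [+sonorant], [−lateral].

n, m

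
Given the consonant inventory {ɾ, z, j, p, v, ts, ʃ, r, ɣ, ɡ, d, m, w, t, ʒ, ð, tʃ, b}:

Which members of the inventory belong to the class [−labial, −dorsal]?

ɾ, z, ts, ʃ, r, d, t, ʒ, ð, tʃ

The [−labial] segments are /ɾ, z, j, ts, ʃ, r, ɣ, ɡ, d, t, ʒ, ð, tʃ/.
Intersecting with [−dorsal] leaves /ɾ, z, ts, ʃ, r, d, t, ʒ, ð, tʃ/.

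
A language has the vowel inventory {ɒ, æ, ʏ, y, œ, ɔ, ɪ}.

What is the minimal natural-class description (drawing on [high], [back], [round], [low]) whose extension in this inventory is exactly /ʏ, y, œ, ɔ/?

[-low, +round]

The class [-low], [+round] has exactly /ʏ, y, œ, ɔ/ as its extension in this inventory. No smaller conjunction from the listed features achieves this: [+round] alone would also admit /ɒ/; [-low] alone would also admit /ɪ/; and checking the remaining single features turns up none with this extension.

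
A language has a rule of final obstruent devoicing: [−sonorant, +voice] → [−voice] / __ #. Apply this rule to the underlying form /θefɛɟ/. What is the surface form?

/ɟ/ satisfies [−sonorant, +voice] and sits in __ #. The [−voice] counterpart of the voiced palatal stop is /c/. Other segments in /θefɛɟ/ either fail the structural description or are not in the environment, so the surface form is [θefɛc].

[θefɛc]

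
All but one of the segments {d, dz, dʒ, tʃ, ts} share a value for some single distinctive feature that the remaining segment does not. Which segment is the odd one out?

/ts, dʒ, tʃ, dz/ are all [+delayed release], but /d/ (voiced alveolar stop) is [−delayed release]. No other single segment can be removed to leave a set sharing one feature value that the removed segment lacks, so /d/ is the odd one out.

d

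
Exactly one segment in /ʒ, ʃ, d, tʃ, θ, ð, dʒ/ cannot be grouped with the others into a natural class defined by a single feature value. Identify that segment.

d

The remaining segments after removing /d/ share [+distributed]; /d/ (voiced alveolar stop) is [−distributed]. For every other candidate removal, the leftover set fails to share any single feature value that the removed segment lacks.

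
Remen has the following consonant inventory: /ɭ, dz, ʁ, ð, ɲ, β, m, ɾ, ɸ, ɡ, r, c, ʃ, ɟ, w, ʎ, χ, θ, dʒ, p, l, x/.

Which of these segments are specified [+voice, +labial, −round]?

Checking each segment against [+voice], [+labial], [−round]: /β/ (voiced bilabial fricative), /m/ (bilabial nasal) satisfy every feature; every other segment in the inventory fails at least one.

β, m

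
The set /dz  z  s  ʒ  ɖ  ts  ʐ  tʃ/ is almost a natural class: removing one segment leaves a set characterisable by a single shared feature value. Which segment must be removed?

The remaining segments after removing /ɖ/ share [+strident]; /ɖ/ (voiced retroflex stop) is [−strident]. For every other candidate removal, the leftover set fails to share any single feature value that the removed segment lacks.

ɖ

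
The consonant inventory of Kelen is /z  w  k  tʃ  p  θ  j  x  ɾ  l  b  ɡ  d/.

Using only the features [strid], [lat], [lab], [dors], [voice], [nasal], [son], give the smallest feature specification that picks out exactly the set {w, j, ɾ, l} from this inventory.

Every target segment is [+sonorant] and no other inventory member is, so one feature is enough.

[+son]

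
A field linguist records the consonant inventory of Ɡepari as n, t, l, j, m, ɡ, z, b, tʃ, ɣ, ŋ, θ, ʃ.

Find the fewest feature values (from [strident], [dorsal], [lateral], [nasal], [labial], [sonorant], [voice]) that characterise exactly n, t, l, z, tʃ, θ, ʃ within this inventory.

[−labial, −dorsal]

/n, t, l, z, tʃ, θ, ʃ/ are all [−labial], [−dorsal], and no other segment in the inventory matches both values. Dropping any one of them over-generates: [−dorsal] alone would also admit /m, b/; [−labial] alone would also admit /j, ɡ, ɣ, ŋ/. No other single listed feature picks out exactly this set either, so fewer than two features will not do.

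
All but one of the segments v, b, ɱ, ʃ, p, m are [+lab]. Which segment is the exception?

Every segment except /ʃ/ is [+labial]. /ʃ/ (voiceless postalveolar fricative) is [−labial], so it is the exception.

ʃ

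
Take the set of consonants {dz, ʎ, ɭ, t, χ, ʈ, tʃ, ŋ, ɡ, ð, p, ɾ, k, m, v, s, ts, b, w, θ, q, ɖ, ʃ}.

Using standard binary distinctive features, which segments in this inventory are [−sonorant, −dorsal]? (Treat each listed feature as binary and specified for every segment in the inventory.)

The [−sonorant] segments are /dz, t, χ, ʈ, tʃ, ɡ, ð, p, k, v, s, ts, b, θ, q, ɖ, ʃ/.
Among these, [−dorsal] leaves /dz, t, ʈ, tʃ, ð, p, v, s, ts, b, θ, ɖ, ʃ/.

dz, t, ʈ, tʃ, ð, p, v, s, ts, b, θ, ɖ, ʃ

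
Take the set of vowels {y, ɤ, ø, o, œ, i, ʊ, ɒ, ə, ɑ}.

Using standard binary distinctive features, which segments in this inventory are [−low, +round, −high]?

ø, o, œ

Checking each segment against [−low], [+round], [−high]: /ø/ (mid front rounded tense vowel), /o/ (mid back rounded tense vowel), /œ/ (mid front rounded lax vowel) satisfy every feature; every other segment in the inventory fails at least one.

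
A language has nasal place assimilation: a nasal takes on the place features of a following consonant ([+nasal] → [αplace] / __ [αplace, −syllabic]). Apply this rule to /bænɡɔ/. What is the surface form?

[bæŋɡɔ]

The only nasal preceding a consonant is /n/ before /ɡ/. /ɡ/ is [+dorsal], so /n/ → /ŋ/, giving [bæŋɡɔ].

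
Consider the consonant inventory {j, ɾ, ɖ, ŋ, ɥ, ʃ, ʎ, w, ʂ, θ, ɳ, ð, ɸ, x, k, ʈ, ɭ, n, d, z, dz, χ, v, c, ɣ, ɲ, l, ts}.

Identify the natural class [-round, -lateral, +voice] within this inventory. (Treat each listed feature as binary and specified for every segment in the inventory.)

j, ɾ, ɖ, ŋ, ɳ, ð, n, d, z, dz, v, ɣ, ɲ

Eliminate segments failing any feature: /ɥ, w/ are [+round]; /ʃ, ʂ, θ, ɸ, x, k, ʈ, χ, c, ts/ are [-voice]; /ʎ, ɭ, l/ are [+lateral]. The remaining /j, ɾ, ɖ, ŋ, ɳ, ð, n, d, z, dz, v, ɣ, ɲ/ satisfy [-round], [-lateral], [+voice].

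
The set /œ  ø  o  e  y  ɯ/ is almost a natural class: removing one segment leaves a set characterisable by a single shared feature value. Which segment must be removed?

The remaining segments after removing /œ/ share [+tense]; /œ/ (mid front rounded lax vowel) is [-tense]. For every other candidate removal, the leftover set fails to share any single feature value that the removed segment lacks.

œ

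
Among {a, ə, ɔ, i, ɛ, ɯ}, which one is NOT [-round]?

ɔ

Every segment except /ɔ/ is [-round]. /ɔ/ (mid back rounded lax vowel) is [+round], so it is the exception.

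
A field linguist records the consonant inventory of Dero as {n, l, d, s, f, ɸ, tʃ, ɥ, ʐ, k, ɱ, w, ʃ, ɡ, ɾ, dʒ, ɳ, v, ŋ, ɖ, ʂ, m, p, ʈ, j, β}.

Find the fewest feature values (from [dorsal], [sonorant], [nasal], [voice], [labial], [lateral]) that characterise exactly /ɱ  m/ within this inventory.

/ɱ, m/ are all [+nasal], [+labial], and no other segment in the inventory matches both values. Dropping any one of them over-generates: [+labial] alone would also admit /f, ɸ, ɥ, w, …/; [+nasal] alone would also admit /n, ɳ, ŋ/. No other single listed feature picks out exactly this set either, so fewer than two features will not do.

[+nasal, +labial]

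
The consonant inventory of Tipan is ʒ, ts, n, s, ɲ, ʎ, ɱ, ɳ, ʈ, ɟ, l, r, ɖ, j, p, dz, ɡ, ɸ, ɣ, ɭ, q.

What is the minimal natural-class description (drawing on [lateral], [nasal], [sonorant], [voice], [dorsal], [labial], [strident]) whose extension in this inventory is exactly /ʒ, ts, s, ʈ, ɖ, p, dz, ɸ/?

[−sonorant, −dorsal]

/ʒ, ts, s, ʈ, ɖ, p, dz, ɸ/ are all [−sonorant], [−dorsal], and no other segment in the inventory matches both values. Dropping any one of them over-generates: [−dorsal] alone would also admit /n, ɱ, ɳ, l, …/; [−sonorant] alone would also admit /ɟ, ɡ, ɣ, q/. No other single listed feature picks out exactly this set either, so fewer than two features will not do.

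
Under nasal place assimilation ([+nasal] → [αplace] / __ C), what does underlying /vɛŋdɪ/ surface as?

The only nasal preceding a consonant is /ŋ/ before /d/. /d/ is [+coronal], so /ŋ/ → /n/, giving [vɛndɪ].

[vɛndɪ]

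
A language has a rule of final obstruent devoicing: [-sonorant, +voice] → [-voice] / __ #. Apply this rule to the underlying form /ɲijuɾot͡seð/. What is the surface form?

/ð/ satisfies [-sonorant, +voice] and sits in __ #. The [-voice] counterpart of the voiced dental fricative is /θ/. Other segments in /ɲijuɾot͡seð/ either fail the structural description or are not in the environment, so the surface form is [ɲijuɾot͡seθ].

[ɲijuɾot͡seθ]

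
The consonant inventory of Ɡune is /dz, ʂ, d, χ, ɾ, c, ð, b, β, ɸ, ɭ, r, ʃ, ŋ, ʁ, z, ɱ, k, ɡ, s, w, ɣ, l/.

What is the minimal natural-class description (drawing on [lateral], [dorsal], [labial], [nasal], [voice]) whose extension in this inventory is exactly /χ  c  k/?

The class [-voice], [+dorsal] has exactly /χ, c, k/ as its extension in this inventory. No smaller conjunction from the listed features achieves this: [+dorsal] alone would also admit /ŋ, ʁ, ɡ, w, …/; [-voice] alone would also admit /ʂ, ɸ, ʃ, s/; and checking the remaining single features turns up none with this extension.

[-voice, +dorsal]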